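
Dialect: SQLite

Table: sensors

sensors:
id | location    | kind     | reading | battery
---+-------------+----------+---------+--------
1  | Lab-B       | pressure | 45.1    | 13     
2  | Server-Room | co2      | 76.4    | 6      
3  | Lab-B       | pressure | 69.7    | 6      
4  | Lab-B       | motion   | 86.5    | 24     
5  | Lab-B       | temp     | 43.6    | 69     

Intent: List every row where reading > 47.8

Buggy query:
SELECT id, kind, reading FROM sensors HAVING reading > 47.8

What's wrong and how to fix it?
Bug: HAVING filters the output of aggregation, but this query has no GROUP BY and no aggregate functions, so SQLite rejects it (HAVING clause on a non-aggregate query); the condition here is per row

Fix: Replace HAVING with WHERE since the condition applies to individual rows

Corrected query:
SELECT id, kind, reading FROM sensors WHERE reading > 47.8

Result:
id | kind     | reading
---+----------+--------
2  | co2      | 76.4   
3  | pressure | 69.7   
4  | motion   | 86.5   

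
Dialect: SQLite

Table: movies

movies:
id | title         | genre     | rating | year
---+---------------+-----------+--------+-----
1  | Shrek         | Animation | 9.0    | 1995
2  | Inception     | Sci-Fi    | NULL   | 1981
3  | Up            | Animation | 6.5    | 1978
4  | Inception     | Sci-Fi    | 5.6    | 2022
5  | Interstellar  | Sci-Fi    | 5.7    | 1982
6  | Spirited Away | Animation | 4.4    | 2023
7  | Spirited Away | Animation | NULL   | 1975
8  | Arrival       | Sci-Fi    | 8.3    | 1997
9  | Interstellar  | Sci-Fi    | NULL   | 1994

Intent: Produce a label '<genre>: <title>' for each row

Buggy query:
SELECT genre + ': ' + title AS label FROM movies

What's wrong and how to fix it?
Bug: '+' is numeric addition; on text columns SQLite converts them to 0 instead of concatenating

Fix: Replace + with || to concatenate text

Corrected query:
SELECT genre || ': ' || title AS label FROM movies

Result:
label                   
------------------------
Animation: Shrek        
Sci-Fi: Inception       
Animation: Up           
Sci-Fi: Inception       
Sci-Fi: Interstellar    
Animation: Spirited Away
Animation: Spirited Away
Sci-Fi: Arrival         
Sci-Fi: Interstellar    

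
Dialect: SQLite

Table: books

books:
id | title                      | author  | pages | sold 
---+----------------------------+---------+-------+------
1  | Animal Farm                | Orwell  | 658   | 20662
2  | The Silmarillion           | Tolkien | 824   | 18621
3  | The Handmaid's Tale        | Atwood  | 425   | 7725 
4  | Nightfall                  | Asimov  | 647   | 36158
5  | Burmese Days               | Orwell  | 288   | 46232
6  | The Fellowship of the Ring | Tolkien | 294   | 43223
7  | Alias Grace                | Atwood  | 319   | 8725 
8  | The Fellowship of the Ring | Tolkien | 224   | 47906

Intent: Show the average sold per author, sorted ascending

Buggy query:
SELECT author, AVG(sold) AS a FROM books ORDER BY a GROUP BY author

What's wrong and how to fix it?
Bug: GROUP BY must precede ORDER BY

Fix: Move ORDER BY to the end, after GROUP BY

Corrected query:
SELECT author, AVG(sold) AS a FROM books GROUP BY author ORDER BY a

Result:
author  | a           
--------+-------------
Atwood  | 8225        
Orwell  | 33447       
Asimov  | 36158       
Tolkien | 36583.333333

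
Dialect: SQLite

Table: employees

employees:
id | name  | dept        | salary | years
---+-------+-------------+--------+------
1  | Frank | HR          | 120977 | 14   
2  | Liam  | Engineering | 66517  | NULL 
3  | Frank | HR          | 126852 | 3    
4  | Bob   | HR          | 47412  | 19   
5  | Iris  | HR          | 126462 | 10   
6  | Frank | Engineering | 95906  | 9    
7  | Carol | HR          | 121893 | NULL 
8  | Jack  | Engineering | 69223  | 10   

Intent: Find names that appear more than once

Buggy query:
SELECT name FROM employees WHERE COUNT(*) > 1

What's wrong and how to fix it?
Bug: COUNT(*) is an aggregate and cannot be used in WHERE

Fix: Group first, then use HAVING for the count condition

Corrected query:
SELECT name FROM employees GROUP BY name HAVING COUNT(*) > 1

Result:
name 
-----
Frank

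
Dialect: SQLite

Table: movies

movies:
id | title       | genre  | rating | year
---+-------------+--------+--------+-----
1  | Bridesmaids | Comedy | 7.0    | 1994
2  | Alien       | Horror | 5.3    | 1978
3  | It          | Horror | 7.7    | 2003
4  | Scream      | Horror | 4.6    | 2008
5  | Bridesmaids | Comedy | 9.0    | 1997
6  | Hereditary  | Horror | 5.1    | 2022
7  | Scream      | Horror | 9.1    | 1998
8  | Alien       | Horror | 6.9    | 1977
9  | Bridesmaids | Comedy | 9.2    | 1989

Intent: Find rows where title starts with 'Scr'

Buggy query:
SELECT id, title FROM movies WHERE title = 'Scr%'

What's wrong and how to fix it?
Bug: Wildcards only work with LIKE; '=' treats '%' as a literal character

Fix: Replace '=' with LIKE so 'Scr%' is treated as a pattern

Corrected query:
SELECT id, title FROM movies WHERE title LIKE 'Scr%'

Result:
id | title 
---+-------
4  | Scream
7  | Scream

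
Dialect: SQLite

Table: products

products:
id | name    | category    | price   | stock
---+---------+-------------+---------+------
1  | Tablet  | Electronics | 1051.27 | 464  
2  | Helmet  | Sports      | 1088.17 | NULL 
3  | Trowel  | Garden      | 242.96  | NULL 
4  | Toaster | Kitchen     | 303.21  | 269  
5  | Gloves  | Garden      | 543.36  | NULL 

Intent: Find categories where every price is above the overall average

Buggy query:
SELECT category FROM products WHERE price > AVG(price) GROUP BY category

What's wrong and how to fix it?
Bug: WHERE evaluates per row before aggregation, so AVG() is unavailable

Fix: Use a subquery for AVG and a HAVING MIN(...) filter so the condition holds for every row in the group

Corrected query:
SELECT category FROM products GROUP BY category HAVING MIN(price) > (SELECT AVG(price) FROM products)

Result:
category   
-----------
Electronics
Sports     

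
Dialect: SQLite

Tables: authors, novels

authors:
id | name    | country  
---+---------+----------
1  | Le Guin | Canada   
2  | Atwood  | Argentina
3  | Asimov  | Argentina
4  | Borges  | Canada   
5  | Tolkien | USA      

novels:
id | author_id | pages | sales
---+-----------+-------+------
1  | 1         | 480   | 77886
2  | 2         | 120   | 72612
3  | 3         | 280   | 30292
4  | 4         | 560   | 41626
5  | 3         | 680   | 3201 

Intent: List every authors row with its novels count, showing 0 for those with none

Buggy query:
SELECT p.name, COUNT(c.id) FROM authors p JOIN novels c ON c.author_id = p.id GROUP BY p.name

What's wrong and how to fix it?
Bug: INNER JOIN drops authors rows that have no matching novels rows

Fix: Switch to LEFT JOIN to retain unmatched parent rows

Corrected query:
SELECT p.name, COUNT(c.id) FROM authors p LEFT JOIN novels c ON c.author_id = p.id GROUP BY p.name

Result:
name    | COUNT(c.id)
--------+------------
Asimov  | 2          
Atwood  | 1          
Borges  | 1          
Le Guin | 1          
Tolkien | 0          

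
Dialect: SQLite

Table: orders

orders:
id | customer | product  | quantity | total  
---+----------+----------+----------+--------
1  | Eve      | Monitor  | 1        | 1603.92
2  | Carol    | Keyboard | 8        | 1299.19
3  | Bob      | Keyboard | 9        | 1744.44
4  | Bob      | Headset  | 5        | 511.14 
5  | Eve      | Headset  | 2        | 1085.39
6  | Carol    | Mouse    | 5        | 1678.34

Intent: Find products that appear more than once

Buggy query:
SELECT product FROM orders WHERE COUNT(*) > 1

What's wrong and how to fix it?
Bug: WHERE can't reference COUNT(*); aggregates are computed after WHERE

Fix: Group first, then use HAVING for the count condition

Corrected query:
SELECT product FROM orders GROUP BY product HAVING COUNT(*) > 1

Result:
product 
--------
Headset 
Keyboard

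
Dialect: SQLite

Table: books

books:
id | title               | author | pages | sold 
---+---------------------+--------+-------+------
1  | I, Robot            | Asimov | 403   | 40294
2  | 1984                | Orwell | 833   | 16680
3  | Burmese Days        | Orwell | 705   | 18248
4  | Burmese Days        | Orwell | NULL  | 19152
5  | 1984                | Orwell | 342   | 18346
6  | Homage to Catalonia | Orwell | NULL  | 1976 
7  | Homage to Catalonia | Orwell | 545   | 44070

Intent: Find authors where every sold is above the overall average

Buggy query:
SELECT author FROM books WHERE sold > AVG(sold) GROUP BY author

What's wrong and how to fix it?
Bug: WHERE evaluates per row before aggregation, so AVG() is unavailable

Fix: Use a subquery for AVG and a HAVING MIN(...) filter so the condition holds for every row in the group

Corrected query:
SELECT author FROM books GROUP BY author HAVING MIN(sold) > (SELECT AVG(sold) FROM books)

Result:
author
------
Asimov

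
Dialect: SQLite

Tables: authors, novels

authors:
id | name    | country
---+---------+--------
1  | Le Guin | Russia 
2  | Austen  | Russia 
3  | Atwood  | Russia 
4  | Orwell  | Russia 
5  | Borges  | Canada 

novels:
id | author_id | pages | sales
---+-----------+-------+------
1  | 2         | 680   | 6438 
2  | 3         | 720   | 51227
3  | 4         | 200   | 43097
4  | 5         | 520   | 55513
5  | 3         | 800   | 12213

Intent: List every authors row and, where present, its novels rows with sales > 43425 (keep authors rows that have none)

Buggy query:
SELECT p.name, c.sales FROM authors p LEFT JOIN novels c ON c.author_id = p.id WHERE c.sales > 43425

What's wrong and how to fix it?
Bug: Filtering c.sales in WHERE discards the NULL rows produced by LEFT JOIN, turning it into an inner join

Fix: Put 'c.sales > 43425' in the JOIN's ON clause instead of WHERE

Corrected query:
SELECT p.name, c.sales FROM authors p LEFT JOIN novels c ON c.author_id = p.id AND c.sales > 43425

Result:
name    | sales
--------+------
Le Guin | NULL 
Austen  | NULL 
Atwood  | 51227
Orwell  | NULL 
Borges  | 55513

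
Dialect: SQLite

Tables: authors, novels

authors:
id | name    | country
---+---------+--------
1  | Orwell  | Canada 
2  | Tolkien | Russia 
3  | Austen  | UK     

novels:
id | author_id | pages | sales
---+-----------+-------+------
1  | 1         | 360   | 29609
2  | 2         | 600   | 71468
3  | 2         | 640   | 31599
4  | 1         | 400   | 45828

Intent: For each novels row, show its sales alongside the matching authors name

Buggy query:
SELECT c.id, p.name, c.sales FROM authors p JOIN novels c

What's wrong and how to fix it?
Bug: Missing join condition: each novels row is matched to all authors rows instead of just its own

Fix: Add ON c.author_id = p.id to the JOIN

Corrected query:
SELECT c.id, p.name, c.sales FROM authors p JOIN novels c ON c.author_id = p.id

Result:
id | name    | sales
---+---------+------
1  | Orwell  | 29609
2  | Tolkien | 71468
3  | Tolkien | 31599
4  | Orwell  | 45828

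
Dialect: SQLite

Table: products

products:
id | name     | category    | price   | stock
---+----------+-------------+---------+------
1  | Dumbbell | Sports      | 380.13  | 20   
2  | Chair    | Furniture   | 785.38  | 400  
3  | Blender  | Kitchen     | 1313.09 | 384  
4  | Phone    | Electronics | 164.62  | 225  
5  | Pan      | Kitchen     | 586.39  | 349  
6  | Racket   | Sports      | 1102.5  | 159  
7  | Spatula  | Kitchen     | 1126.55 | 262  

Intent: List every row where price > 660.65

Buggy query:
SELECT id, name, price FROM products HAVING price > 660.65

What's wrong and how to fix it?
Bug: HAVING filters the output of aggregation, but this query has no GROUP BY and no aggregate functions, so SQLite rejects it (HAVING clause on a non-aggregate query); the condition here is per row

Fix: Replace HAVING with WHERE since the condition applies to individual rows

Corrected query:
SELECT id, name, price FROM products WHERE price > 660.65

Result:
id | name    | price  
---+---------+--------
2  | Chair   | 785.38 
3  | Blender | 1313.09
6  | Racket  | 1102.5 
7  | Spatula | 1126.55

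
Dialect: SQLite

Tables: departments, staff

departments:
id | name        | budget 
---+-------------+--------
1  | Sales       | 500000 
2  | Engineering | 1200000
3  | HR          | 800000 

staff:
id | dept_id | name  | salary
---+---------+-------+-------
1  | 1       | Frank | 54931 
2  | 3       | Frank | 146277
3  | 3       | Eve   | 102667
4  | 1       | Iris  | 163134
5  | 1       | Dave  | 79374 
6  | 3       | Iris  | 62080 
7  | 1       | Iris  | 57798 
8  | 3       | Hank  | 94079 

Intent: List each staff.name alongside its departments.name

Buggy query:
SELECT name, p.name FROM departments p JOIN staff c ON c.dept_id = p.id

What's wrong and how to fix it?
Bug: Both tables have a 'name' column; the unqualified reference is ambiguous

Fix: Qualify the column with its table alias (c.name)

Corrected query:
SELECT c.name, p.name FROM departments p JOIN staff c ON c.dept_id = p.id

Result:
name  | name 
------+------
Frank | Sales
Frank | HR   
Eve   | HR   
Iris  | Sales
Dave  | Sales
Iris  | HR   
Iris  | Sales
Hank  | HR   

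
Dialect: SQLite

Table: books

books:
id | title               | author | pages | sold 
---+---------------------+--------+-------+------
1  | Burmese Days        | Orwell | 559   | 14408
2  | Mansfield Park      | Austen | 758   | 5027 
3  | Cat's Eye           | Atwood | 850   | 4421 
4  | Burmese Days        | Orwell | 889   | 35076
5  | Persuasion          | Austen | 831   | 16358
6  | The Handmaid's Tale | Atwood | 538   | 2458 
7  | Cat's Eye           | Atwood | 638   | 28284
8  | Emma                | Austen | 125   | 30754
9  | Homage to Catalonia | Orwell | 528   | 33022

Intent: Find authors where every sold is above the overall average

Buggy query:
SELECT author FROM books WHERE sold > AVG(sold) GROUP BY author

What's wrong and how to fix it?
Bug: AVG() is an aggregate; it can't sit directly in WHERE

Fix: Use a subquery for AVG and a HAVING MIN(...) filter so the condition holds for every row in the group

Corrected query:
SELECT author FROM books GROUP BY author HAVING MIN(sold) > (SELECT AVG(sold) FROM books)

Result:
(no rows)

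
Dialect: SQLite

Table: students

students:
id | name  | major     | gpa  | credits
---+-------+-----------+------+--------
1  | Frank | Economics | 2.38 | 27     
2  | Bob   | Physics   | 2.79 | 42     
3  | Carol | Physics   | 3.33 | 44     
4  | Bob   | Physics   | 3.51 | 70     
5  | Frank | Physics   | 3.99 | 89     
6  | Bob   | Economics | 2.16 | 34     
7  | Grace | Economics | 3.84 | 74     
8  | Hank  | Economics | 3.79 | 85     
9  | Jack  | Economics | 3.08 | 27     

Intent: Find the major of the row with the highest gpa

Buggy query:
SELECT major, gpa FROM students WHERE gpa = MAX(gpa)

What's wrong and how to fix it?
Bug: WHERE is evaluated per row; an aggregate over the whole table isn't defined there

Fix: Use a subquery: WHERE gpa = (SELECT MAX(gpa) FROM students)

Corrected query:
SELECT major, gpa FROM students WHERE gpa = (SELECT MAX(gpa) FROM students)

Result:
major   | gpa 
--------+-----
Physics | 3.99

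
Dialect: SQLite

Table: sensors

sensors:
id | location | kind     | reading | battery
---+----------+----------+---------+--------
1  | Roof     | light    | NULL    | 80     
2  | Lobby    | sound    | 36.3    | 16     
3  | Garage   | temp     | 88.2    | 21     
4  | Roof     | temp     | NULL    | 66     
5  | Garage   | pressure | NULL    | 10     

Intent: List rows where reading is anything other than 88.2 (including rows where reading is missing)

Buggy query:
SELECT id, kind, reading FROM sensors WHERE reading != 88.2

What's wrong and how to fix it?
Bug: 'reading != 88.2' is unknown when reading is NULL, so NULL rows are silently excluded

Fix: Handle NULL separately with IS NULL alongside the inequality

Corrected query:
SELECT id, kind, reading FROM sensors WHERE reading != 88.2 OR reading IS NULL

Result:
id | kind     | reading
---+----------+--------
1  | light    | NULL   
2  | sound    | 36.3   
4  | temp     | NULL   
5  | pressure | NULL   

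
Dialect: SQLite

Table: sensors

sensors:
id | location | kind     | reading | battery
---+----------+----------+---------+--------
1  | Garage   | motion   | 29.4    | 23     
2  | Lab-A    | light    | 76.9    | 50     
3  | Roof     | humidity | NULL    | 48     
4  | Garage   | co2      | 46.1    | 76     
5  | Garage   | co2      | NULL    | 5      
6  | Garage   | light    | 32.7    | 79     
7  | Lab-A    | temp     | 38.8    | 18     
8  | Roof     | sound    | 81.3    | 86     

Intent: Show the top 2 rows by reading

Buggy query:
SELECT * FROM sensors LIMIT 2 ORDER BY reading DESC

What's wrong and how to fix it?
Bug: LIMIT must come after ORDER BY

Fix: Swap the clauses: ORDER BY first, then LIMIT

Corrected query:
SELECT * FROM sensors ORDER BY reading DESC LIMIT 2

Result:
id | location | kind  | reading | battery
---+----------+-------+---------+--------
8  | Roof     | sound | 81.3    | 86     
2  | Lab-A    | light | 76.9    | 50     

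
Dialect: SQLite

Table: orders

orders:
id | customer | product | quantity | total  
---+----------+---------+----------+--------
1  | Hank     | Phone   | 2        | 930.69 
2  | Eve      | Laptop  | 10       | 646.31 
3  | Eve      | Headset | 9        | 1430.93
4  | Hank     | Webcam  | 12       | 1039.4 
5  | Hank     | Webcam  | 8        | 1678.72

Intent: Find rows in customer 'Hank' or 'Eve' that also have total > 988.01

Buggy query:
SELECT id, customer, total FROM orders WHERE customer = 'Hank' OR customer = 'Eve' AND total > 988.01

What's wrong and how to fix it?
Bug: Without parentheses, AND is evaluated before OR, so the total filter only applies to the 'Eve' branch

Fix: Group the OR with parentheses (or use IN), then AND the threshold

Corrected query:
SELECT id, customer, total FROM orders WHERE (customer = 'Hank' OR customer = 'Eve') AND total > 988.01

Result:
id | customer | total  
---+----------+--------
3  | Eve      | 1430.93
4  | Hank     | 1039.4 
5  | Hank     | 1678.72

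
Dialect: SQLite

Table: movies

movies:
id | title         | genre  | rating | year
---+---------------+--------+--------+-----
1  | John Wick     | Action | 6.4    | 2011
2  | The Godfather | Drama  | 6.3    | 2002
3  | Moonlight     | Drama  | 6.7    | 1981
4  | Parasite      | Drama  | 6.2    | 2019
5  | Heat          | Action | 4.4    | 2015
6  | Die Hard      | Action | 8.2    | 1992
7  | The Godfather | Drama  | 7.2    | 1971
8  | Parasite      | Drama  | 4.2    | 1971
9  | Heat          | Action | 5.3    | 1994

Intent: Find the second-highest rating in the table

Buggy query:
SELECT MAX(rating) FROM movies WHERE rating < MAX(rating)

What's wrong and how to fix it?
Bug: The inner MAX is an aggregate inside WHERE, which is not allowed

Fix: Compute the overall MAX in a subquery, then take MAX of rows below it

Corrected query:
SELECT MAX(rating) FROM movies WHERE rating < (SELECT MAX(rating) FROM movies)

Result:
MAX(rating)
-----------
7.2        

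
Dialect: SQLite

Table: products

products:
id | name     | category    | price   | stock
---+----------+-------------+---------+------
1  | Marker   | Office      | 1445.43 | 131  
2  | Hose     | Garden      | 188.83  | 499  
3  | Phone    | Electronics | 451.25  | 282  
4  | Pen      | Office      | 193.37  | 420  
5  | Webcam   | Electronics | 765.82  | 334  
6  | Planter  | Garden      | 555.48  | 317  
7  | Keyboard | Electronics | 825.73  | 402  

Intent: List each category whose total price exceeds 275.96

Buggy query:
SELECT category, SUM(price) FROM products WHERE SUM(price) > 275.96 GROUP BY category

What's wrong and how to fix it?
Bug: WHERE runs before GROUP BY, so aggregates aren't available there

Fix: Use HAVING (which filters groups after aggregation) instead of WHERE

Corrected query:
SELECT category, SUM(price) FROM products GROUP BY category HAVING SUM(price) > 275.96

Result:
category    | SUM(price)
------------+-----------
Electronics | 2042.8    
Garden      | 744.31    
Office      | 1638.8    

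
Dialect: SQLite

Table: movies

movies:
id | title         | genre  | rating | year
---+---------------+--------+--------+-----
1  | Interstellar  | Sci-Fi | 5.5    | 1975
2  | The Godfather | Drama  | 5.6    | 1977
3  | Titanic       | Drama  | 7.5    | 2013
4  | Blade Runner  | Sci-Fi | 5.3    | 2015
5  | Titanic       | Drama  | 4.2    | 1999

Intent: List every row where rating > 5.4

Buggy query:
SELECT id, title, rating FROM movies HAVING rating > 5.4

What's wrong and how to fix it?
Bug: This is a non-aggregate query (no GROUP BY, no aggregates), so in SQLite the HAVING clause is invalid here; a row-level condition belongs in WHERE

Fix: Use WHERE for row-level filtering

Corrected query:
SELECT id, title, rating FROM movies WHERE rating > 5.4

Result:
id | title         | rating
---+---------------+-------
1  | Interstellar  | 5.5   
2  | The Godfather | 5.6   
3  | Titanic       | 7.5   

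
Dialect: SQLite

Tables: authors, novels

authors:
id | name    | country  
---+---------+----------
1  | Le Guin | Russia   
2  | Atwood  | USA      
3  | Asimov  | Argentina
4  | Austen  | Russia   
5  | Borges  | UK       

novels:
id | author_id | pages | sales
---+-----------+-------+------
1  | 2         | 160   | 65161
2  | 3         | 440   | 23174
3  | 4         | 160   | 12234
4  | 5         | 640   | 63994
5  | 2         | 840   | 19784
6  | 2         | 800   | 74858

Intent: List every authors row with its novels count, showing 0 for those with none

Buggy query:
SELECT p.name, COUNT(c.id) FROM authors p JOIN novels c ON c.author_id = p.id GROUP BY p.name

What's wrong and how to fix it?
Bug: An inner join excludes parents with zero children

Fix: Use LEFT JOIN so parents without children still appear (COUNT(c.id) gives 0)

Corrected query:
SELECT p.name, COUNT(c.id) FROM authors p LEFT JOIN novels c ON c.author_id = p.id GROUP BY p.name

Result:
name    | COUNT(c.id)
--------+------------
Asimov  | 1          
Atwood  | 3          
Austen  | 1          
Borges  | 1          
Le Guin | 0          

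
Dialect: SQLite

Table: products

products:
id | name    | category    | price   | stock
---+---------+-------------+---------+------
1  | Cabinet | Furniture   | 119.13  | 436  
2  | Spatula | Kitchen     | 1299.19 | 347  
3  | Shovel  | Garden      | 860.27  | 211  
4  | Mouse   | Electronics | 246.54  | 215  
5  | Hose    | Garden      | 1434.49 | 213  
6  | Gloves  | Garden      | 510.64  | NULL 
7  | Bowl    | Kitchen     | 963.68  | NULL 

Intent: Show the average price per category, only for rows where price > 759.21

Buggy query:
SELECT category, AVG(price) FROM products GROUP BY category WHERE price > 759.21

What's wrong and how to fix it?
Bug: Row-level WHERE must come before GROUP BY in the clause order

Fix: Move the WHERE clause before GROUP BY

Corrected query:
SELECT category, AVG(price) FROM products WHERE price > 759.21 GROUP BY category

Result:
category | AVG(price)
---------+-----------
Garden   | 1147.38   
Kitchen  | 1131.435  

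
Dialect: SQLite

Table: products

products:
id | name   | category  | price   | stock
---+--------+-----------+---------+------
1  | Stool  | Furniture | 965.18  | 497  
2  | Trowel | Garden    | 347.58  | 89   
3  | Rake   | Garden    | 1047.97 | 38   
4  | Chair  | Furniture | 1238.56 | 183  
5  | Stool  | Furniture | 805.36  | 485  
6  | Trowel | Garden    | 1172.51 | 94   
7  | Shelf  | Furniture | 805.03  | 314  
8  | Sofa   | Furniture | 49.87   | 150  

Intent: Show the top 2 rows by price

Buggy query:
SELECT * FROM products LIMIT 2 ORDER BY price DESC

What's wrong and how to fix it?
Bug: ORDER BY cannot follow LIMIT; LIMIT is the final clause

Fix: Sort with ORDER BY, then apply LIMIT

Corrected query:
SELECT * FROM products ORDER BY price DESC LIMIT 2

Result:
id | name   | category  | price   | stock
---+--------+-----------+---------+------
4  | Chair  | Furniture | 1238.56 | 183  
6  | Trowel | Garden    | 1172.51 | 94   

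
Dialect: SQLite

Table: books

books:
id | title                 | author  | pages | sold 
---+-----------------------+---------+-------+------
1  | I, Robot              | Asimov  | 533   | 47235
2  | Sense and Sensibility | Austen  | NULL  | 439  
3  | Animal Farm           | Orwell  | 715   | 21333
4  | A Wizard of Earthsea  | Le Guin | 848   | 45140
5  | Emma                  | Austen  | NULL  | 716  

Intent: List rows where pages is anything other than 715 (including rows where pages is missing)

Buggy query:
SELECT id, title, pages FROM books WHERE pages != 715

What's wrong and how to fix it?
Bug: 'pages != 715' is unknown when pages is NULL, so NULL rows are silently excluded

Fix: Handle NULL separately with IS NULL alongside the inequality

Corrected query:
SELECT id, title, pages FROM books WHERE pages != 715 OR pages IS NULL

Result:
id | title                 | pages
---+-----------------------+------
1  | I, Robot              | 533  
2  | Sense and Sensibility | NULL 
4  | A Wizard of Earthsea  | 848  
5  | Emma                  | NULL 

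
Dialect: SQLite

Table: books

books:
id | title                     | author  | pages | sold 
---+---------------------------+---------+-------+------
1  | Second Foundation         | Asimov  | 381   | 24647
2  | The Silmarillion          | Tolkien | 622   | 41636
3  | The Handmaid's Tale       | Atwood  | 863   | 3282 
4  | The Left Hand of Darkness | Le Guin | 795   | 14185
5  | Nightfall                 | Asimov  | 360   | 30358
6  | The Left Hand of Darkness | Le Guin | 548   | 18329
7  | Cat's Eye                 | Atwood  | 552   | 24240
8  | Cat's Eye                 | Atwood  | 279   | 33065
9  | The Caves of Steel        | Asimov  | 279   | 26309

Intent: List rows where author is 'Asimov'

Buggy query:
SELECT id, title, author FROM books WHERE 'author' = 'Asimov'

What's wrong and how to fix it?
Bug: Single quotes denote string literals in SQL; the column name is being compared as a constant string

Fix: Remove the quotes around the column name (or use double quotes for an identifier)

Corrected query:
SELECT id, title, author FROM books WHERE author = 'Asimov'

Result:
id | title              | author
---+--------------------+-------
1  | Second Foundation  | Asimov
5  | Nightfall          | Asimov
9  | The Caves of Steel | Asimov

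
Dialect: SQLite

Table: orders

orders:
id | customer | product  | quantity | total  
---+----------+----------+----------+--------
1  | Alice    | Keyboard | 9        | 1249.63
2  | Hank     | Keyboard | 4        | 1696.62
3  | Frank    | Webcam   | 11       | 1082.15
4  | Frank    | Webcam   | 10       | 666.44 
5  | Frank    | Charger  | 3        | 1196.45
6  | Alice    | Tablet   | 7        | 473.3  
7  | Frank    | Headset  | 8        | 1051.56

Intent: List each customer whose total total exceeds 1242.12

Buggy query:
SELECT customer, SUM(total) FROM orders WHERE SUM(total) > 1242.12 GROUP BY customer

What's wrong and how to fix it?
Bug: WHERE runs before GROUP BY, so aggregates aren't available there

Fix: Move the aggregate condition to a HAVING clause

Corrected query:
SELECT customer, SUM(total) FROM orders GROUP BY customer HAVING SUM(total) > 1242.12

Result:
customer | SUM(total)
---------+-----------
Alice    | 1722.93   
Frank    | 3996.6    
Hank     | 1696.62   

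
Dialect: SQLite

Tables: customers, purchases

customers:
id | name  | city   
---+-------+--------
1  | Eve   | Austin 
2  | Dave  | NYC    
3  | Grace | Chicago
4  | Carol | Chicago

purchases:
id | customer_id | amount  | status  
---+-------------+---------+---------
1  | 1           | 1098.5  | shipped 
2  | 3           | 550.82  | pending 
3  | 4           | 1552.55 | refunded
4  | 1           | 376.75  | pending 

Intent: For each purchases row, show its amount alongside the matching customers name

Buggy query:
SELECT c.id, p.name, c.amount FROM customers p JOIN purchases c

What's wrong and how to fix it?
Bug: JOIN with no ON clause produces a cartesian product; every purchases row pairs with every customers row

Fix: Add ON c.customer_id = p.id to the JOIN

Corrected query:
SELECT c.id, p.name, c.amount FROM customers p JOIN purchases c ON c.customer_id = p.id

Result:
id | name  | amount 
---+-------+--------
1  | Eve   | 1098.5 
2  | Grace | 550.82 
3  | Carol | 1552.55
4  | Eve   | 376.75 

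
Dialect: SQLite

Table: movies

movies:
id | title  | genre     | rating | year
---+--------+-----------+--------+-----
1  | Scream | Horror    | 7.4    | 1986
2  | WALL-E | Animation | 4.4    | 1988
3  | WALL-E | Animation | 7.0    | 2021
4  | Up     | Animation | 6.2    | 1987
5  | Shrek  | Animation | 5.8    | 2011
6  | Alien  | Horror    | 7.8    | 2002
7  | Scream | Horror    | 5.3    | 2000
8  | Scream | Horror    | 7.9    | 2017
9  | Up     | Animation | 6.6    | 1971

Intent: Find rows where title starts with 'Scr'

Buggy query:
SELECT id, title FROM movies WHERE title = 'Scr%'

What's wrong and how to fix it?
Bug: Wildcards only work with LIKE; '=' treats '%' as a literal character

Fix: Replace '=' with LIKE so 'Scr%' is treated as a pattern

Corrected query:
SELECT id, title FROM movies WHERE title LIKE 'Scr%'

Result:
id | title 
---+-------
1  | Scream
7  | Scream
8  | Scream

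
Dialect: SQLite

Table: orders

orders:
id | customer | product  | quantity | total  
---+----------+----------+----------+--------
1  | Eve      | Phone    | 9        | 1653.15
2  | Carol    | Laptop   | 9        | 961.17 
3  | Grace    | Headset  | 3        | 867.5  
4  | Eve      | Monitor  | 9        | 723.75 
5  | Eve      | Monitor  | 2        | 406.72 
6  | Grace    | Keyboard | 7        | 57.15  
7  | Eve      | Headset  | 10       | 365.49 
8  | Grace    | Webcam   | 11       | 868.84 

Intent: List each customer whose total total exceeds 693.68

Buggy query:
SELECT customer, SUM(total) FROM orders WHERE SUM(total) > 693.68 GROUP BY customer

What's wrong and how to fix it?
Bug: SUM(total) is an aggregate, but WHERE filters rows before aggregation

Fix: Use HAVING (which filters groups after aggregation) instead of WHERE

Corrected query:
SELECT customer, SUM(total) FROM orders GROUP BY customer HAVING SUM(total) > 693.68

Result:
customer | SUM(total)
---------+-----------
Carol    | 961.17    
Eve      | 3149.11   
Grace    | 1793.49   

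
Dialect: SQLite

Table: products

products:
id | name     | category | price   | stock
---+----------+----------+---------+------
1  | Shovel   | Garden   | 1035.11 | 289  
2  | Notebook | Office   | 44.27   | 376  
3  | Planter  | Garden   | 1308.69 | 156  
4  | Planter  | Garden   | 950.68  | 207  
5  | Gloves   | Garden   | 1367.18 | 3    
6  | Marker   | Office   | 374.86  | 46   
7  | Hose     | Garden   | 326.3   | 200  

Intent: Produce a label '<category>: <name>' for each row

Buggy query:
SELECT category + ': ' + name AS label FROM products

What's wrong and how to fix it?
Bug: SQLite uses || for string concatenation; + coerces text to numbers (yielding 0)

Fix: Use the || operator for string concatenation

Corrected query:
SELECT category || ': ' || name AS label FROM products

Result:
label           
----------------
Garden: Shovel  
Office: Notebook
Garden: Planter 
Garden: Planter 
Garden: Gloves  
Office: Marker  
Garden: Hose    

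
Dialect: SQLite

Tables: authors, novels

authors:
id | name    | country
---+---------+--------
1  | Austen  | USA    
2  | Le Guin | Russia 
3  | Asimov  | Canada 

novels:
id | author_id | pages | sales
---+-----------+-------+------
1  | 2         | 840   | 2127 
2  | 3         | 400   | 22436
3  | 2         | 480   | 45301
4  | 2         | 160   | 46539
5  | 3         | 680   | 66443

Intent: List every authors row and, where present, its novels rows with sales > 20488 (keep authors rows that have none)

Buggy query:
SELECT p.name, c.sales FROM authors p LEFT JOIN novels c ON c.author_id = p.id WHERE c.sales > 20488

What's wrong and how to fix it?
Bug: A WHERE condition on the right-hand table after LEFT JOIN drops unmatched parents

Fix: Put 'c.sales > 20488' in the JOIN's ON clause instead of WHERE

Corrected query:
SELECT p.name, c.sales FROM authors p LEFT JOIN novels c ON c.author_id = p.id AND c.sales > 20488

Result:
name    | sales
--------+------
Austen  | NULL 
Le Guin | 45301
Le Guin | 46539
Asimov  | 22436
Asimov  | 66443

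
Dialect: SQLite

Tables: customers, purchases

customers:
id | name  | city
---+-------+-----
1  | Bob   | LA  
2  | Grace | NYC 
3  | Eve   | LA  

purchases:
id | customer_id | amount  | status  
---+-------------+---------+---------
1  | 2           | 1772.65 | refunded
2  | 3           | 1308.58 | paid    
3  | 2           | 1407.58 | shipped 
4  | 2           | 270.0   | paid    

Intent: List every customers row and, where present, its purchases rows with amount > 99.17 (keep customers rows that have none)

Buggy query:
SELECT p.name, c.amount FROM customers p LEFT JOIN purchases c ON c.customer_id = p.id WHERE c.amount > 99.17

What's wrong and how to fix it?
Bug: A WHERE condition on the right-hand table after LEFT JOIN drops unmatched parents

Fix: Move the right-table condition into the ON clause so unmatched parents are kept

Corrected query:
SELECT p.name, c.amount FROM customers p LEFT JOIN purchases c ON c.customer_id = p.id AND c.amount > 99.17

Result:
name  | amount 
------+--------
Bob   | NULL   
Grace | 270    
Grace | 1407.58
Grace | 1772.65
Eve   | 1308.58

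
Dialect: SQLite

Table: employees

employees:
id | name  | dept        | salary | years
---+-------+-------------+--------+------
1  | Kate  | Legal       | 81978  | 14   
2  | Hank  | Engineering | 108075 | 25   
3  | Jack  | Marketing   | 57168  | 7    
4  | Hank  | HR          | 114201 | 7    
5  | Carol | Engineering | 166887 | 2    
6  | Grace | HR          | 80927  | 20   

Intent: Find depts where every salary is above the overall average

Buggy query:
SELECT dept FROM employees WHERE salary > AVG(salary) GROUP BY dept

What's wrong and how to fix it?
Bug: AVG() is an aggregate; it can't sit directly in WHERE

Fix: Compute the overall average in a scalar subquery and compare each group's MIN against it in HAVING

Corrected query:
SELECT dept FROM employees GROUP BY dept HAVING MIN(salary) > (SELECT AVG(salary) FROM employees)

Result:
dept       
-----------
Engineering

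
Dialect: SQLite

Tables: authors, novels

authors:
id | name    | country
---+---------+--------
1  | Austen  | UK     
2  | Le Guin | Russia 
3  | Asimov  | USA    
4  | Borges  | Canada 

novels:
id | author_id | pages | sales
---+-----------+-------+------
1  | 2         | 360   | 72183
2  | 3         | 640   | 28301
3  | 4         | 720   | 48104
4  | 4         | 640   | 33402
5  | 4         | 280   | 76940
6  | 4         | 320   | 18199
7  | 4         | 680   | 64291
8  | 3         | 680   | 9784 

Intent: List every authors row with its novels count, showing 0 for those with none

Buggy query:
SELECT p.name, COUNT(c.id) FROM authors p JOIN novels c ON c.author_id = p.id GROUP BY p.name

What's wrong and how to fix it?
Bug: An inner join excludes parents with zero children

Fix: Use LEFT JOIN so parents without children still appear (COUNT(c.id) gives 0)

Corrected query:
SELECT p.name, COUNT(c.id) FROM authors p LEFT JOIN novels c ON c.author_id = p.id GROUP BY p.name

Result:
name    | COUNT(c.id)
--------+------------
Asimov  | 2          
Austen  | 0          
Borges  | 5          
Le Guin | 1          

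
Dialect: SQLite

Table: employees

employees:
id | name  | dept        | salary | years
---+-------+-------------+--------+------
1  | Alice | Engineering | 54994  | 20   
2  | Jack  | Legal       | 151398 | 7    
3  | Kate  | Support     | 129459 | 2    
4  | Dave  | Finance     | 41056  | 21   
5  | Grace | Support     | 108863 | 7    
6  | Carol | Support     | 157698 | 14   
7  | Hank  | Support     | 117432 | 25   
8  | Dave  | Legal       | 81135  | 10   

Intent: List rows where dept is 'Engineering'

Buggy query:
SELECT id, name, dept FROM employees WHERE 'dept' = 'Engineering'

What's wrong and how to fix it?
Bug: Single quotes denote string literals in SQL; the column name is being compared as a constant string

Fix: Remove the quotes around the column name (or use double quotes for an identifier)

Corrected query:
SELECT id, name, dept FROM employees WHERE dept = 'Engineering'

Result:
id | name  | dept       
---+-------+------------
1  | Alice | Engineering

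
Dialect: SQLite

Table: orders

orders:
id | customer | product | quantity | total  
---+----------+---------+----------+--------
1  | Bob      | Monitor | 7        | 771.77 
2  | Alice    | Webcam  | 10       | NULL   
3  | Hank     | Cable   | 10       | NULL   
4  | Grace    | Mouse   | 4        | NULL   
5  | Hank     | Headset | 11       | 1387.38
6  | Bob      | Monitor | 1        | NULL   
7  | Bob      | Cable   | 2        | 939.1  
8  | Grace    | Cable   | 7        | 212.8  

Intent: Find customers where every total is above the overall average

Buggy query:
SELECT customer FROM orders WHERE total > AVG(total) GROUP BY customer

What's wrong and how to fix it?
Bug: WHERE evaluates per row before aggregation, so AVG() is unavailable

Fix: Compute the overall average in a scalar subquery and compare each group's MIN against it in HAVING

Corrected query:
SELECT customer FROM orders GROUP BY customer HAVING MIN(total) > (SELECT AVG(total) FROM orders)

Result:
customer
--------
Hank    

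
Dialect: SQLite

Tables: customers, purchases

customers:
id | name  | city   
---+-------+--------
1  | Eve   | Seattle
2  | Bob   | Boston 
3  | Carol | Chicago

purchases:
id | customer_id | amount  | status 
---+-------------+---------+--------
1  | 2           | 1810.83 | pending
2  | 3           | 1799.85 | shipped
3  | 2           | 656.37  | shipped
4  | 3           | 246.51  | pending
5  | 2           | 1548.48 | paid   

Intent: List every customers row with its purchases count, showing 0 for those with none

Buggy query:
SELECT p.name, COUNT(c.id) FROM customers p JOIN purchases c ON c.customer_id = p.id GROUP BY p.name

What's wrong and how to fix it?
Bug: An inner join excludes parents with zero children

Fix: Use LEFT JOIN so parents without children still appear (COUNT(c.id) gives 0)

Corrected query:
SELECT p.name, COUNT(c.id) FROM customers p LEFT JOIN purchases c ON c.customer_id = p.id GROUP BY p.name

Result:
name  | COUNT(c.id)
------+------------
Bob   | 3          
Carol | 2          
Eve   | 0          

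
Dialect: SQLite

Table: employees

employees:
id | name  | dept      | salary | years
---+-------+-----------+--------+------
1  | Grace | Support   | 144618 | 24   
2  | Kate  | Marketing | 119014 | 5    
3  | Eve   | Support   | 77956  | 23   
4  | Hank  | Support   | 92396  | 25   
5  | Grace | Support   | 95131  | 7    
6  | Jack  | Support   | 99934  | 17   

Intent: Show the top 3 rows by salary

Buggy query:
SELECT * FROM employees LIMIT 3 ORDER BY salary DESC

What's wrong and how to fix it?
Bug: LIMIT must come after ORDER BY

Fix: Swap the clauses: ORDER BY first, then LIMIT

Corrected query:
SELECT * FROM employees ORDER BY salary DESC LIMIT 3

Result:
id | name  | dept      | salary | years
---+-------+-----------+--------+------
1  | Grace | Support   | 144618 | 24   
2  | Kate  | Marketing | 119014 | 5    
6  | Jack  | Support   | 99934  | 17   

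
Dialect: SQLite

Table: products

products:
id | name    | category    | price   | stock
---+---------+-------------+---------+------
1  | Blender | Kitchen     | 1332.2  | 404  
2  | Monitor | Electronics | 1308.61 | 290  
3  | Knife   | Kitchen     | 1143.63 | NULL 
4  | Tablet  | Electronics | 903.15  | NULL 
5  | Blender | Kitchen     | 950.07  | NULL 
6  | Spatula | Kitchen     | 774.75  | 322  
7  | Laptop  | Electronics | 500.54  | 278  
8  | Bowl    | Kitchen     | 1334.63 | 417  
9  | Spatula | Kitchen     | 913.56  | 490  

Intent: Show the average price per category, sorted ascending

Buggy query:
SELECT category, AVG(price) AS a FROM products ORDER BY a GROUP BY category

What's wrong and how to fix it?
Bug: ORDER BY appears before GROUP BY; SQL clause order requires GROUP BY first

Fix: Reorder: SELECT … FROM … GROUP BY … ORDER BY …

Corrected query:
SELECT category, AVG(price) AS a FROM products GROUP BY category ORDER BY a

Result:
category    | a          
------------+------------
Electronics | 904.1      
Kitchen     | 1074.806667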